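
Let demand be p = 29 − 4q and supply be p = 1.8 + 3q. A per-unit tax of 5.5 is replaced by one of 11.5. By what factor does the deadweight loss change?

Competitive equilibrium: 29 − 4q = 1.8 + 3q → q* = 3.8857, p* = 13.4571.
For a per-unit tax t: Δq = t/7, so DWL = ½·t·(t/7) = t²/14.
At t = 5.5: DWL = 2.161. At t = 11.5: DWL = 9.446.
Ratio = (11.5/5.5)² = 4.372.

4.372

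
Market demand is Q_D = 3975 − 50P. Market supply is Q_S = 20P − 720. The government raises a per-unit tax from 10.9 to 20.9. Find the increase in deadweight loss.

In inverse form: demand P = 79.5 − 0.02Q, supply P = 36 + 0.05Q.
Competitive equilibrium: 79.5 − 0.02Q = 36 + 0.05Q → Q* = 621.4286, P* = 67.0714.
For a per-unit tax t: ΔQ = t/0.07, so DWL = ½·t·(t/0.07) = t²/0.14.
At t = 10.9: DWL = 848.643. At t = 20.9: DWL = 3120.071.
Increase = 3120.071 − 848.643 = 2271.43.

2271.43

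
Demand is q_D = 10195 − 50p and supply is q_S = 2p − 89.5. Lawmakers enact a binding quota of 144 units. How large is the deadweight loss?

In inverse form: demand p = 203.9 − 0.02q, supply p = 44.75 + 0.5q.
Competitive equilibrium: 203.9 − 0.02q = 44.75 + 0.5q → q* = 306.0577, p* = 197.7788.
At q = 144: demand price = 203.9 − 0.02·144 = 201.02; supply price = 44.75 + 0.5·144 = 116.75.
Δq = 306.0577 − 144 = 162.0577; wedge = 201.02 − 116.75 = 84.27.
The triangle = ½ × 162.0577 × 84.27 = 6828.30.

6828.30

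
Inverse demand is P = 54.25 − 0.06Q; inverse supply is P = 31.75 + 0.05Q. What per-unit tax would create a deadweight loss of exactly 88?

4.4

Competitive equilibrium: 54.25 − 0.06Q = 31.75 + 0.05Q → Q* = 204.5455, P* = 41.9773.
A tax t gives ΔQ = t/0.11 and wedge t, so DWL = t²/0.22.
t²/0.22 = 88 → t² = 19.36 → t = 4.4.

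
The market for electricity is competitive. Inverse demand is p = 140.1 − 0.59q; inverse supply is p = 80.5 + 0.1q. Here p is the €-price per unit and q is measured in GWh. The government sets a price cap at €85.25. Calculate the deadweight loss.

Competitive equilibrium: 140.1 − 0.59q = 80.5 + 0.1q → q* = 86.3768, p* = 89.1377.
At the ceiling p = 85.25, quantity supplied = (85.25 − 80.5)/0.1 = 47.5.
Willingness to pay at q' = 47.5: 140.1 − 0.59·47.5 = 112.075.
Δq = 86.3768 − 47.5 = 38.8768; wedge = 112.075 − 85.25 = 26.825.
DWL = ½ × 38.8768 × 26.825 = €521.44.

€521.44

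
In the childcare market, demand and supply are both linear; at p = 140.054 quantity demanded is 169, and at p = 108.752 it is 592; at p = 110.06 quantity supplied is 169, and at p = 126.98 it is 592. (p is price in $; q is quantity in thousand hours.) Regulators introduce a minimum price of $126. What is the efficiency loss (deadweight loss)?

$305.31 thousand

Demand slope = (108.752 − 140.054)/(592 − 169) = −0.074, so p = 152.56 − 0.074q.
Supply slope = (126.98 − 110.06)/(592 − 169) = 0.04, so p = 103.3 + 0.04q.
Competitive equilibrium: 152.56 − 0.074q = 103.3 + 0.04q → q* = 432.10526, p* = 120.58421.
At the floor p = 126, quantity demanded = (152.56 − 126)/0.074 = 358.91892.
Sellers' marginal cost at q' = 358.91892: 103.3 + 0.04·358.91892 = 117.65676.
Δq = 432.10526 − 358.91892 = 73.18634; wedge = 126 − 117.65676 = 8.34324.
Deadweight loss = ½ × 73.18634 × 8.34324 = $305.31 thousand.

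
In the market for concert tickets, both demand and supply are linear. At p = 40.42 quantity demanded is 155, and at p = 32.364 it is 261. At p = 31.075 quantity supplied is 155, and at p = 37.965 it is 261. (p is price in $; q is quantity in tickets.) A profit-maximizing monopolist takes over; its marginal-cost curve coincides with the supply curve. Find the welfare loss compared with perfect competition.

$423.42

Demand slope = (32.364 − 40.42)/(261 − 155) = −0.076, so p = 52.2 − 0.076q.
Supply slope = (37.965 − 31.075)/(261 − 155) = 0.065, so p = 21 + 0.065q.
Competitive equilibrium: 52.2 − 0.076q = 21 + 0.065q → q* = 221.2766, p* = 35.383.
Marginal revenue: MR = 52.2 − 0.152q. Set MR = MC: 52.2 − 0.152q = 21 + 0.065q → q_m = 143.7788.
Price p_m = 52.2 − 0.076·143.7788 = 41.2728; MC(q_m) = 21 + 0.065·143.7788 = 30.3456.
Competitive q* = 221.2766, so Δq = 77.4978; wedge = 41.2728 − 30.3456 = 10.9272.
DWL = ½ × 77.4978 × 10.9272 = $423.42.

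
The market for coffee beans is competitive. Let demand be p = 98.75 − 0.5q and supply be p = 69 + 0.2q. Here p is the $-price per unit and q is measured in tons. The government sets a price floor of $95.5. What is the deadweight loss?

Competitive equilibrium: 98.75 − 0.5q = 69 + 0.2q → q* = 42.5, p* = 77.5.
At the floor p = 95.5, quantity demanded = (98.75 − 95.5)/0.5 = 6.5.
Sellers' marginal cost at q' = 6.5: 69 + 0.2·6.5 = 70.3.
Δq = 42.5 − 6.5 = 36; wedge = 95.5 − 70.3 = 25.2.
Welfare loss = ½ × 36 × 25.2 = $453.60.

$453.60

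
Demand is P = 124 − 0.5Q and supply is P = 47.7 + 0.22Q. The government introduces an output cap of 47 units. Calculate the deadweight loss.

Competitive equilibrium: 124 − 0.5Q = 47.7 + 0.22Q → Q* = 105.9722, P* = 71.0139.
At Q = 47: demand price = 124 − 0.5·47 = 100.5; supply price = 47.7 + 0.22·47 = 58.04.
ΔQ = 105.9722 − 47 = 58.9722; wedge = 100.5 − 58.04 = 42.46.
DWL = ½ × 58.9722 × 42.46 = 1251.98.

1251.98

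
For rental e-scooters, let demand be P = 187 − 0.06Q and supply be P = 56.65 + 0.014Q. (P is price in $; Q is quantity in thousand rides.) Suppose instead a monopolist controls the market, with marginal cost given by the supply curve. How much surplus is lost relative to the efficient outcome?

$23017.24 thousand

Competitive equilibrium: 187 − 0.06Q = 56.65 + 0.014Q → Q* = 1761.48649, P* = 81.31081.
Marginal revenue: MR = 187 − 0.12Q. Set MR = MC: 187 − 0.12Q = 56.65 + 0.014Q → Q_m = 972.76119.
Price P_m = 187 − 0.06·972.76119 = 128.63433; MC(Q_m) = 56.65 + 0.014·972.76119 = 70.26866.
Competitive Q* = 1761.48649, so ΔQ = 788.7253; wedge = 128.63433 − 70.26866 = 58.36567.
The triangle = ½ × 788.7253 × 58.36567 = $23017.24 thousand.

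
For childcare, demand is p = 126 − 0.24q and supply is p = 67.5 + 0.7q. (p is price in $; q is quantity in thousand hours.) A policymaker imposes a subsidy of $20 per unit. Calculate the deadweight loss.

Competitive equilibrium: 126 − 0.24q = 67.5 + 0.7q → q* = 62.234, p* = 111.0638.
The subsidy lowers effective supply by 20: p = 47.5 + 0.7q.
New quantity: 126 − 0.24q = 47.5 + 0.7q → q' = 83.5106.
Overproduction Δq = 83.5106 − 62.234 = 21.2766; wedge = subsidy = 20.
Deadweight loss = ½ × 21.2766 × 20 = $212.77 thousand.

$212.77 thousand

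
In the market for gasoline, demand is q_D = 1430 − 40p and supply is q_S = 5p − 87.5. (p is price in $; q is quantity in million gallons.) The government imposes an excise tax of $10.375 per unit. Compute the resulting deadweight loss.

$239.20 million

In inverse form: demand p = 35.75 − 0.025q, supply p = 17.5 + 0.2q.
Competitive equilibrium: 35.75 − 0.025q = 17.5 + 0.2q → q* = 81.1111, p* = 33.7222.
With the tax, the buyer price exceeds the seller price by 10.375: (35.75 − 0.025q) − (17.5 + 0.2q) = 10.375 → q' = 35.
Δq = 81.1111 − 35 = 46.1111; the wedge equals the tax, 10.375.
DWL = ½ × 46.1111 × 10.375 = $239.20 million.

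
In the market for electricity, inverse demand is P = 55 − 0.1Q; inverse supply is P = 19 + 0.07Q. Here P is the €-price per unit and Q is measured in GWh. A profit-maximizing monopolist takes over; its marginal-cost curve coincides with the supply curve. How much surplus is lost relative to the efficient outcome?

Competitive equilibrium: 55 − 0.1Q = 19 + 0.07Q → Q* = 211.7647, P* = 33.8235.
Marginal revenue: MR = 55 − 0.2Q. Set MR = MC: 55 − 0.2Q = 19 + 0.07Q → Q_m = 133.3333.
Price P_m = 55 − 0.1·133.3333 = 41.6667; MC(Q_m) = 19 + 0.07·133.3333 = 28.3333.
Competitive Q* = 211.7647, so ΔQ = 78.4314; wedge = 41.6667 − 28.3333 = 13.3334.
The triangle = ½ × 78.4314 × 13.3334 = €522.88.

€522.88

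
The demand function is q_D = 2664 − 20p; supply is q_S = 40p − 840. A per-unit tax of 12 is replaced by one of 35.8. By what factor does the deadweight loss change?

In inverse form: demand p = 133.2 − 0.05q, supply p = 21 + 0.025q.
Competitive equilibrium: 133.2 − 0.05q = 21 + 0.025q → q* = 1496, p* = 58.4.
For a per-unit tax t: Δq = t/0.075, so DWL = ½·t·(t/0.075) = t²/0.15.
At t = 12: DWL = 960. At t = 35.8: DWL = 8544.267.
Ratio = (35.8/12)² = 8.900.

8.900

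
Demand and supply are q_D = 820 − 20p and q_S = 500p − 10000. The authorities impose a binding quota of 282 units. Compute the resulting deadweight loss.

In inverse form: demand p = 41 − 0.05q, supply p = 20 + 0.002q.
Competitive equilibrium: 41 − 0.05q = 20 + 0.002q → q* = 403.8462, p* = 20.8077.
At q = 282: demand price = 41 − 0.05·282 = 26.9; supply price = 20 + 0.002·282 = 20.564.
Δq = 403.8462 − 282 = 121.8462; wedge = 26.9 − 20.564 = 6.336.
DWL = ½ × 121.8462 × 6.336 = 386.01.

386.01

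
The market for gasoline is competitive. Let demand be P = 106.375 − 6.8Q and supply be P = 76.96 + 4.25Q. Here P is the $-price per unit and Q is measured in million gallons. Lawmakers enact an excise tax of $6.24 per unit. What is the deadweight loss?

$1.76 million

Competitive equilibrium: 106.375 − 6.8Q = 76.96 + 4.25Q → Q* = 2.662, P* = 88.2735.
With the tax, the buyer price exceeds the seller price by 6.24: (106.375 − 6.8Q) − (76.96 + 4.25Q) = 6.24 → Q' = 2.0973.
ΔQ = 2.662 − 2.0973 = 0.5647; the wedge equals the tax, 6.24.
Deadweight loss = ½ × 0.5647 × 6.24 = $1.76 million.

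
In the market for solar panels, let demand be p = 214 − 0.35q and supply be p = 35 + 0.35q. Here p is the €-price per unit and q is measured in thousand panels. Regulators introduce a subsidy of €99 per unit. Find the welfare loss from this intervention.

€7000.71 thousand

Competitive equilibrium: 214 − 0.35q = 35 + 0.35q → q* = 255.71429, p* = 124.5.
The subsidy lowers effective supply by 99: p = 0.35q − 64.
New quantity: 214 − 0.35q = 0.35q − 64 → q' = 397.14286.
Overproduction Δq = 397.14286 − 255.71429 = 141.42857; wedge = subsidy = 99.
Welfare loss = ½ × 141.42857 × 99 = €7000.71 thousand.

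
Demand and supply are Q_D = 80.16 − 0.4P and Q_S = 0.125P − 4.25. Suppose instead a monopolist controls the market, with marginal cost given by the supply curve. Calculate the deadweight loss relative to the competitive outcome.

In inverse form: demand P = 200.4 − 2.5Q, supply P = 34 + 8Q.
Competitive equilibrium: 200.4 − 2.5Q = 34 + 8Q → Q* = 15.8476, P* = 160.781.
Marginal revenue: MR = 200.4 − 5Q. Set MR = MC: 200.4 − 5Q = 34 + 8Q → Q_m = 12.8.
Price P_m = 200.4 − 2.5·12.8 = 168.4; MC(Q_m) = 34 + 8·12.8 = 136.4.
Competitive Q* = 15.8476, so ΔQ = 3.0476; wedge = 168.4 − 136.4 = 32.
The triangle = ½ × 3.0476 × 32 = 48.76.

48.76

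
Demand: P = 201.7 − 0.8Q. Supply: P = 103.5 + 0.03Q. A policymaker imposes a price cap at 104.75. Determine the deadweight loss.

Competitive equilibrium: 201.7 − 0.8Q = 103.5 + 0.03Q → Q* = 118.3133, P* = 107.0494.
At the ceiling P = 104.75, quantity supplied = (104.75 − 103.5)/0.03 = 41.6667.
Willingness to pay at Q' = 41.6667: 201.7 − 0.8·41.6667 = 168.3666.
ΔQ = 118.3133 − 41.6667 = 76.6466; wedge = 168.3666 − 104.75 = 63.6166.
Welfare loss = ½ × 76.6466 × 63.6166 = 2438.

2438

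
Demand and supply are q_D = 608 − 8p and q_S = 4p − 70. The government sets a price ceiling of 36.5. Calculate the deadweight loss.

In inverse form: demand p = 76 − 0.125q, supply p = 17.5 + 0.25q.
Competitive equilibrium: 76 − 0.125q = 17.5 + 0.25q → q* = 156, p* = 56.5.
At the ceiling p = 36.5, quantity supplied = (36.5 − 17.5)/0.25 = 76.
Willingness to pay at q' = 76: 76 − 0.125·76 = 66.5.
Δq = 156 − 76 = 80; wedge = 66.5 − 36.5 = 30.
Deadweight loss = ½ × 80 × 30 = 1200.

1200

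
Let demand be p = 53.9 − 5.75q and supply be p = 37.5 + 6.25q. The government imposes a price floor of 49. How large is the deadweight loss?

1.59

Competitive equilibrium: 53.9 − 5.75q = 37.5 + 6.25q → q* = 1.3667, p* = 46.0417.
At the floor p = 49, quantity demanded = (53.9 − 49)/5.75 = 0.8522.
Sellers' marginal cost at q' = 0.8522: 37.5 + 6.25·0.8522 = 42.8263.
Δq = 1.3667 − 0.8522 = 0.5145; wedge = 49 − 42.8263 = 6.1737.
DWL = ½ × 0.5145 × 6.1737 = 1.59.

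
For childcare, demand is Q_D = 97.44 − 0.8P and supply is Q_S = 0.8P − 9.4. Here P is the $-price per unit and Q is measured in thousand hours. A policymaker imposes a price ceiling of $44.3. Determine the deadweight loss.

$404.10 thousand

In inverse form: demand P = 121.8 − 1.25Q, supply P = 11.75 + 1.25Q.
Competitive equilibrium: 121.8 − 1.25Q = 11.75 + 1.25Q → Q* = 44.02, P* = 66.775.
At the ceiling P = 44.3, quantity supplied = (44.3 − 11.75)/1.25 = 26.04.
Willingness to pay at Q' = 26.04: 121.8 − 1.25·26.04 = 89.25.
ΔQ = 44.02 − 26.04 = 17.98; wedge = 89.25 − 44.3 = 44.95.
Welfare loss = ½ × 17.98 × 44.95 = $404.10 thousand.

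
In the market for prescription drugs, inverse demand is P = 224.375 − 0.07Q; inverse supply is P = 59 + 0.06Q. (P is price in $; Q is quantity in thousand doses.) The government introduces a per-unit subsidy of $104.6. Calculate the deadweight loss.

$42081.38 thousand

Competitive equilibrium: 224.375 − 0.07Q = 59 + 0.06Q → Q* = 1272.11538, P* = 135.32692.
The subsidy lowers effective supply by 104.6: P = 0.06Q − 45.6.
New quantity: 224.375 − 0.07Q = 0.06Q − 45.6 → Q' = 2076.73077.
Overproduction ΔQ = 2076.73077 − 1272.11538 = 804.61539; wedge = subsidy = 104.6.
The triangle = ½ × 804.61539 × 104.6 = $42081.38 thousand.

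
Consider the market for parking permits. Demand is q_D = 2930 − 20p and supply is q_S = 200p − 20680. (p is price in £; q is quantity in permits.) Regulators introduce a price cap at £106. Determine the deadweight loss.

£1911.36

In inverse form: demand p = 146.5 − 0.05q, supply p = 103.4 + 0.005q.
Competitive equilibrium: 146.5 − 0.05q = 103.4 + 0.005q → q* = 783.6364, p* = 107.3182.
At the ceiling p = 106, quantity supplied = (106 − 103.4)/0.005 = 520.
Willingness to pay at q' = 520: 146.5 − 0.05·520 = 120.5.
Δq = 783.6364 − 520 = 263.6364; wedge = 120.5 − 106 = 14.5.
The triangle = ½ × 263.6364 × 14.5 = £1911.36.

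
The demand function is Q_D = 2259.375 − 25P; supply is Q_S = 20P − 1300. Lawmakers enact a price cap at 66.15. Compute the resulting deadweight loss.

3017.35

In inverse form: demand P = 90.375 − 0.04Q, supply P = 65 + 0.05Q.
Competitive equilibrium: 90.375 − 0.04Q = 65 + 0.05Q → Q* = 281.9444, P* = 79.0972.
At the ceiling P = 66.15, quantity supplied = (66.15 − 65)/0.05 = 23.
Willingness to pay at Q' = 23: 90.375 − 0.04·23 = 89.455.
ΔQ = 281.9444 − 23 = 258.9444; wedge = 89.455 − 66.15 = 23.305.
DWL = ½ × 258.9444 × 23.305 = 3017.35.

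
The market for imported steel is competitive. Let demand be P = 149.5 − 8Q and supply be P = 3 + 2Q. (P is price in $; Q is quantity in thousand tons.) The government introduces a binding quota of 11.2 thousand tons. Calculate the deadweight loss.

$59.51 thousand

Competitive equilibrium: 149.5 − 8Q = 3 + 2Q → Q* = 14.65, P* = 32.3.
At Q = 11.2: demand price = 149.5 − 8·11.2 = 59.9; supply price = 3 + 2·11.2 = 25.4.
ΔQ = 14.65 − 11.2 = 3.45; wedge = 59.9 − 25.4 = 34.5.
Welfare loss = ½ × 3.45 × 34.5 = $59.51 thousand.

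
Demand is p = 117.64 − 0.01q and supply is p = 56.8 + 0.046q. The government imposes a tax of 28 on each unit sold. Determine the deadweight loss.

Competitive equilibrium: 117.64 − 0.01q = 56.8 + 0.046q → q* = 1086.4286, p* = 106.7757.
With the tax, the buyer price exceeds the seller price by 28: (117.64 − 0.01q) − (56.8 + 0.046q) = 28 → q' = 586.4286.
Δq = 1086.4286 − 586.4286 = 500; the wedge equals the tax, 28.
DWL = ½ × 500 × 28 = 7000.

7000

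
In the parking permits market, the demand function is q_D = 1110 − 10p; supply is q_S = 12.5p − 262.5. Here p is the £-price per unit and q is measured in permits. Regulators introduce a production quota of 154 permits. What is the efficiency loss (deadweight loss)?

In inverse form: demand p = 111 − 0.1q, supply p = 21 + 0.08q.
Competitive equilibrium: 111 − 0.1q = 21 + 0.08q → q* = 500, p* = 61.
At q = 154: demand price = 111 − 0.1·154 = 95.6; supply price = 21 + 0.08·154 = 33.32.
Δq = 500 − 154 = 346; wedge = 95.6 − 33.32 = 62.28.
The triangle = ½ × 346 × 62.28 = £10774.44.

£10774.44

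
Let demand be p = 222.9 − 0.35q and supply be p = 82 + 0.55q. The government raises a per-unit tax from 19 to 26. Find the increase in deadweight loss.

Competitive equilibrium: 222.9 − 0.35q = 82 + 0.55q → q* = 156.5556, p* = 168.1056.
For a per-unit tax t: Δq = t/0.9, so DWL = ½·t·(t/0.9) = t²/1.8.
At t = 19: DWL = 200.556. At t = 26: DWL = 375.556.
Increase = 375.556 − 200.556 = 175.

175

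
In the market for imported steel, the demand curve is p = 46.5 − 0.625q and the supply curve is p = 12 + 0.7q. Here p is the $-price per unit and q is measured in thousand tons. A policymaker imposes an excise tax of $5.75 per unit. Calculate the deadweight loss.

$12.48 thousand

Competitive equilibrium: 46.5 − 0.625q = 12 + 0.7q → q* = 26.0377, p* = 30.2264.
With the tax, the buyer price exceeds the seller price by 5.75: (46.5 − 0.625q) − (12 + 0.7q) = 5.75 → q' = 21.6981.
Δq = 26.0377 − 21.6981 = 4.3396; the wedge equals the tax, 5.75.
DWL = ½ × 4.3396 × 5.75 = $12.48 thousand.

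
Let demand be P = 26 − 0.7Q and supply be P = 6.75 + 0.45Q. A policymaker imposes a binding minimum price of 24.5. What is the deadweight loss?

Competitive equilibrium: 26 − 0.7Q = 6.75 + 0.45Q → Q* = 16.7391, P* = 14.2826.
At the floor P = 24.5, quantity demanded = (26 − 24.5)/0.7 = 2.1429.
Sellers' marginal cost at Q' = 2.1429: 6.75 + 0.45·2.1429 = 7.7143.
ΔQ = 16.7391 − 2.1429 = 14.5962; wedge = 24.5 − 7.7143 = 16.7857.
Welfare loss = ½ × 14.5962 × 16.7857 = 122.50.

122.50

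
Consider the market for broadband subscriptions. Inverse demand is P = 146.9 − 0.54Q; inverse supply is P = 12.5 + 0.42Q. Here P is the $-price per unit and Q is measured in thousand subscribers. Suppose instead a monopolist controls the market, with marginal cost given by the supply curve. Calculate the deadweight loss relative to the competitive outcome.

Competitive equilibrium: 146.9 − 0.54Q = 12.5 + 0.42Q → Q* = 140, P* = 71.3.
Marginal revenue: MR = 146.9 − 1.08Q. Set MR = MC: 146.9 − 1.08Q = 12.5 + 0.42Q → Q_m = 89.6.
Price P_m = 146.9 − 0.54·89.6 = 98.516; MC(Q_m) = 12.5 + 0.42·89.6 = 50.132.
Competitive Q* = 140, so ΔQ = 50.4; wedge = 98.516 − 50.132 = 48.384.
Welfare loss = ½ × 50.4 × 48.384 = $1219.28 thousand.

$1219.28 thousand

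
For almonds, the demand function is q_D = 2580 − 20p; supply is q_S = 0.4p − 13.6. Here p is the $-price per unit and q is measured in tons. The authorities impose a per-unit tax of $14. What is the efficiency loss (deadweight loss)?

$38.43

In inverse form: demand p = 129 − 0.05q, supply p = 34 + 2.5q.
Competitive equilibrium: 129 − 0.05q = 34 + 2.5q → q* = 37.2549, p* = 127.1373.
With the tax, the buyer price exceeds the seller price by 14: (129 − 0.05q) − (34 + 2.5q) = 14 → q' = 31.7647.
Δq = 37.2549 − 31.7647 = 5.4902; the wedge equals the tax, 14.
DWL = ½ × 5.4902 × 14 = $38.43.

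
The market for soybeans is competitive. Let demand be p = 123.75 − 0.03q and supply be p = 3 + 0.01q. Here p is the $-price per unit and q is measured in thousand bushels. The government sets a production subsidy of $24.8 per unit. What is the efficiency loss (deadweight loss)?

$7688 thousand

Competitive equilibrium: 123.75 − 0.03q = 3 + 0.01q → q* = 3018.75, p* = 33.1875.
The subsidy lowers effective supply by 24.8: p = 0.01q − 21.8.
New quantity: 123.75 − 0.03q = 0.01q − 21.8 → q' = 3638.75.
Overproduction Δq = 3638.75 − 3018.75 = 620; wedge = subsidy = 24.8.
The triangle = ½ × 620 × 24.8 = $7688 thousand.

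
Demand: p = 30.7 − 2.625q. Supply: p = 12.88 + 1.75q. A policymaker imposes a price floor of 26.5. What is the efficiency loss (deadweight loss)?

13.38

Competitive equilibrium: 30.7 − 2.625q = 12.88 + 1.75q → q* = 4.0731, p* = 20.008.
At the floor p = 26.5, quantity demanded = (30.7 − 26.5)/2.625 = 1.6.
Sellers' marginal cost at q' = 1.6: 12.88 + 1.75·1.6 = 15.68.
Δq = 4.0731 − 1.6 = 2.4731; wedge = 26.5 − 15.68 = 10.82.
The triangle = ½ × 2.4731 × 10.82 = 13.38.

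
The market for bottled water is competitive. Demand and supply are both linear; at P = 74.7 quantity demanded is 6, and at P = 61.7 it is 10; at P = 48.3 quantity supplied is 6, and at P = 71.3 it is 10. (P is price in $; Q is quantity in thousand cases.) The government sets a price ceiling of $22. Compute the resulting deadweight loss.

$253.61 thousand

Demand slope = (61.7 − 74.7)/(10 − 6) = −3.25, so P = 94.2 − 3.25Q.
Supply slope = (71.3 − 48.3)/(10 − 6) = 5.75, so P = 13.8 + 5.75Q.
Competitive equilibrium: 94.2 − 3.25Q = 13.8 + 5.75Q → Q* = 8.9333, P* = 65.1667.
At the ceiling P = 22, quantity supplied = (22 − 13.8)/5.75 = 1.4261.
Willingness to pay at Q' = 1.4261: 94.2 − 3.25·1.4261 = 89.5652.
ΔQ = 8.9333 − 1.4261 = 7.5072; wedge = 89.5652 − 22 = 67.5652.
DWL = ½ × 7.5072 × 67.5652 = $253.61 thousand.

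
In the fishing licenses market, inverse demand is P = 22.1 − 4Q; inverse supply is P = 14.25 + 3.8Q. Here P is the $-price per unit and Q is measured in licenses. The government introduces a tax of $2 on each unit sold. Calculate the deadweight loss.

$0.26

Competitive equilibrium: 22.1 − 4Q = 14.25 + 3.8Q → Q* = 1.0064, P* = 18.0744.
With the tax, the buyer price exceeds the seller price by 2: (22.1 − 4Q) − (14.25 + 3.8Q) = 2 → Q' = 0.75.
ΔQ = 1.0064 − 0.75 = 0.2564; the wedge equals the tax, 2.
Welfare loss = ½ × 0.2564 × 2 = $0.26.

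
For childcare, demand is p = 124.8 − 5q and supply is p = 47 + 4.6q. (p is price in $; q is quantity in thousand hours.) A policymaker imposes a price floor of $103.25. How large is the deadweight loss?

Competitive equilibrium: 124.8 − 5q = 47 + 4.6q → q* = 8.1042, p* = 84.2792.
At the floor p = 103.25, quantity demanded = (124.8 − 103.25)/5 = 4.31.
Sellers' marginal cost at q' = 4.31: 47 + 4.6·4.31 = 66.826.
Δq = 8.1042 − 4.31 = 3.7942; wedge = 103.25 − 66.826 = 36.424.
DWL = ½ × 3.7942 × 36.424 = $69.10 thousand.

$69.10 thousand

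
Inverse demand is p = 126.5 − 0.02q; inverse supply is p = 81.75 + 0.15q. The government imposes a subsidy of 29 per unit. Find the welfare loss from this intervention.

Competitive equilibrium: 126.5 − 0.02q = 81.75 + 0.15q → q* = 263.2353, p* = 121.2353.
The subsidy lowers effective supply by 29: p = 52.75 + 0.15q.
New quantity: 126.5 − 0.02q = 52.75 + 0.15q → q' = 433.8235.
Overproduction Δq = 433.8235 − 263.2353 = 170.5882; wedge = subsidy = 29.
Welfare loss = ½ × 170.5882 × 29 = 2473.53.

2473.53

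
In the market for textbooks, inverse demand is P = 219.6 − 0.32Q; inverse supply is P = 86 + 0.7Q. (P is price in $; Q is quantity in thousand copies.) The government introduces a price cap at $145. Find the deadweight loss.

Competitive equilibrium: 219.6 − 0.32Q = 86 + 0.7Q → Q* = 130.9804, P* = 177.6863.
At the ceiling P = 145, quantity supplied = (145 − 86)/0.7 = 84.2857.
Willingness to pay at Q' = 84.2857: 219.6 − 0.32·84.2857 = 192.6286.
ΔQ = 130.9804 − 84.2857 = 46.6947; wedge = 192.6286 − 145 = 47.6286.
Deadweight loss = ½ × 46.6947 × 47.6286 = $1112 thousand.

$1112 thousand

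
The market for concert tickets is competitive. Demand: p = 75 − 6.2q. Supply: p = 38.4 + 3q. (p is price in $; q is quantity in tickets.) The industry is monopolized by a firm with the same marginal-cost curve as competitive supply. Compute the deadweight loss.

$11.80

Competitive equilibrium: 75 − 6.2q = 38.4 + 3q → q* = 3.9783, p* = 50.3348.
Marginal revenue: MR = 75 − 12.4q. Set MR = MC: 75 − 12.4q = 38.4 + 3q → q_m = 2.3766.
Price p_m = 75 − 6.2·2.3766 = 60.2651; MC(q_m) = 38.4 + 3·2.3766 = 45.5298.
Competitive q* = 3.9783, so Δq = 1.6017; wedge = 60.2651 − 45.5298 = 14.7353.
The triangle = ½ × 1.6017 × 14.7353 = $11.80.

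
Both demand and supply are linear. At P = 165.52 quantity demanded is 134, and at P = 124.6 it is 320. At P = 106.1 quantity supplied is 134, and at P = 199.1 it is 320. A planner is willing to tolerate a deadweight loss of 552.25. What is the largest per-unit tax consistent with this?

Demand slope = (124.6 − 165.52)/(320 − 134) = −0.22, so P = 195 − 0.22Q.
Supply slope = (199.1 − 106.1)/(320 − 134) = 0.5, so P = 39.1 + 0.5Q.
Competitive equilibrium: 195 − 0.22Q = 39.1 + 0.5Q → Q* = 216.5278, P* = 147.3639.
A tax t gives ΔQ = t/0.72 and wedge t, so DWL = t²/1.44.
t²/1.44 = 552.25 → t² = 795.24 → t = 28.2.

28.2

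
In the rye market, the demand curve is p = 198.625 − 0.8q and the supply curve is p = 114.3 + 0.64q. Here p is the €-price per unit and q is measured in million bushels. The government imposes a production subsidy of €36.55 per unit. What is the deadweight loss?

Competitive equilibrium: 198.625 − 0.8q = 114.3 + 0.64q → q* = 58.559, p* = 151.7778.
The subsidy lowers effective supply by 36.55: p = 77.75 + 0.64q.
New quantity: 198.625 − 0.8q = 77.75 + 0.64q → q' = 83.941.
Overproduction Δq = 83.941 − 58.559 = 25.382; wedge = subsidy = 36.55.
The triangle = ½ × 25.382 × 36.55 = €463.86 million.

€463.86 million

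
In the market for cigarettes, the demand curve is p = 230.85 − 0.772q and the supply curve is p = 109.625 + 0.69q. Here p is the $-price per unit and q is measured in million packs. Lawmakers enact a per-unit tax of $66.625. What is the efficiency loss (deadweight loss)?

Competitive equilibrium: 230.85 − 0.772q = 109.625 + 0.69q → q* = 82.9172, p* = 166.8379.
With the tax, the buyer price exceeds the seller price by 66.625: (230.85 − 0.772q) − (109.625 + 0.69q) = 66.625 → q' = 37.3461.
Δq = 82.9172 − 37.3461 = 45.5711; the wedge equals the tax, 66.625.
DWL = ½ × 45.5711 × 66.625 = $1518.09 million.

$1518.09 million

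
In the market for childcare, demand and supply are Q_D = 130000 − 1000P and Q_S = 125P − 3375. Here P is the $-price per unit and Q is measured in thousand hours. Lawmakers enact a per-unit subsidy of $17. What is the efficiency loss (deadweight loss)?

$16055.56 thousand

In inverse form: demand P = 130 − 0.001Q, supply P = 27 + 0.008Q.
Competitive equilibrium: 130 − 0.001Q = 27 + 0.008Q → Q* = 11444.4444, P* = 118.5556.
The subsidy lowers effective supply by 17: P = 10 + 0.008Q.
New quantity: 130 − 0.001Q = 10 + 0.008Q → Q' = 13333.3333.
Overproduction ΔQ = 13333.3333 − 11444.4444 = 1888.8889; wedge = subsidy = 17.
Deadweight loss = ½ × 1888.8889 × 17 = $16055.56 thousand.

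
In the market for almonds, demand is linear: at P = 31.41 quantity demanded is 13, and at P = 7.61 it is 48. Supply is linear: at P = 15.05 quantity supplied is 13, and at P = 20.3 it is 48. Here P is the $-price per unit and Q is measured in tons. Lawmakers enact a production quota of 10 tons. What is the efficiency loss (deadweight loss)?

Demand slope = (7.61 − 31.41)/(48 − 13) = −0.68, so P = 40.25 − 0.68Q.
Supply slope = (20.3 − 15.05)/(48 − 13) = 0.15, so P = 13.1 + 0.15Q.
Competitive equilibrium: 40.25 − 0.68Q = 13.1 + 0.15Q → Q* = 32.7108, P* = 18.0066.
At Q = 10: demand price = 40.25 − 0.68·10 = 33.45; supply price = 13.1 + 0.15·10 = 14.6.
ΔQ = 32.7108 − 10 = 22.7108; wedge = 33.45 − 14.6 = 18.85.
Deadweight loss = ½ × 22.7108 × 18.85 = $214.05.

$214.05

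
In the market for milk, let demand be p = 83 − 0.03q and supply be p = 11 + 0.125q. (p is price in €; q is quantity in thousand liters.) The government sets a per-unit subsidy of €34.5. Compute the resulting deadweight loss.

Competitive equilibrium: 83 − 0.03q = 11 + 0.125q → q* = 464.5161, p* = 69.0645.
The subsidy lowers effective supply by 34.5: p = 0.125q − 23.5.
New quantity: 83 − 0.03q = 0.125q − 23.5 → q' = 687.0968.
Overproduction Δq = 687.0968 − 464.5161 = 222.5807; wedge = subsidy = 34.5.
Deadweight loss = ½ × 222.5807 × 34.5 = €3839.52 thousand.

€3839.52 thousand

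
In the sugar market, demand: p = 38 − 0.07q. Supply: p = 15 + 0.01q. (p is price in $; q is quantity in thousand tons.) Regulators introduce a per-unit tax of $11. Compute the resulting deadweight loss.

$756.25 thousand

Competitive equilibrium: 38 − 0.07q = 15 + 0.01q → q* = 287.5, p* = 17.875.
With the tax, the buyer price exceeds the seller price by 11: (38 − 0.07q) − (15 + 0.01q) = 11 → q' = 150.
Δq = 287.5 − 150 = 137.5; the wedge equals the tax, 11.
DWL = ½ × 137.5 × 11 = $756.25 thousand.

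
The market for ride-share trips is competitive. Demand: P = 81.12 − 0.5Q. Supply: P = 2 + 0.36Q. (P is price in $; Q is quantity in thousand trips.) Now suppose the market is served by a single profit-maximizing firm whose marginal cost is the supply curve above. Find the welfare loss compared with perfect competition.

$491.93 thousand

Competitive equilibrium: 81.12 − 0.5Q = 2 + 0.36Q → Q* = 92, P* = 35.12.
Marginal revenue: MR = 81.12 − Q. Set MR = MC: 81.12 − Q = 2 + 0.36Q → Q_m = 58.1765.
Price P_m = 81.12 − 0.5·58.1765 = 52.0318; MC(Q_m) = 2 + 0.36·58.1765 = 22.9435.
Competitive Q* = 92, so ΔQ = 33.8235; wedge = 52.0318 − 22.9435 = 29.0883.
Welfare loss = ½ × 33.8235 × 29.0883 = $491.93 thousand.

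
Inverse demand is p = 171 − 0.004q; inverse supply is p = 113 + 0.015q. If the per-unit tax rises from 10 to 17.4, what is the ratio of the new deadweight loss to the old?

Competitive equilibrium: 171 − 0.004q = 113 + 0.015q → q* = 3052.6316, p* = 158.7895.
For a per-unit tax t: Δq = t/0.019, so DWL = ½·t·(t/0.019) = t²/0.038.
At t = 10: DWL = 2631.579. At t = 17.4: DWL = 7967.368.
Ratio = (17.4/10)² = 3.0276.

3.0276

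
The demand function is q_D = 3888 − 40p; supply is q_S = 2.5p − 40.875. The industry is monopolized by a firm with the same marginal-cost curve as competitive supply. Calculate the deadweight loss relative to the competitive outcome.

In inverse form: demand p = 97.2 − 0.025q, supply p = 16.35 + 0.4q.
Competitive equilibrium: 97.2 − 0.025q = 16.35 + 0.4q → q* = 190.23529, p* = 92.44412.
Marginal revenue: MR = 97.2 − 0.05q. Set MR = MC: 97.2 − 0.05q = 16.35 + 0.4q → q_m = 179.66667.
Price p_m = 97.2 − 0.025·179.66667 = 92.70833; MC(q_m) = 16.35 + 0.4·179.66667 = 88.21667.
Competitive q* = 190.23529, so Δq = 10.56862; wedge = 92.70833 − 88.21667 = 4.49166.
The triangle = ½ × 10.56862 × 4.49166 = 23.74.

23.74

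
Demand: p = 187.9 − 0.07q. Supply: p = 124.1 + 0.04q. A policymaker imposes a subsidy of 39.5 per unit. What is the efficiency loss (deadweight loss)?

7092.05

Competitive equilibrium: 187.9 − 0.07q = 124.1 + 0.04q → q* = 580, p* = 147.3.
The subsidy lowers effective supply by 39.5: p = 84.6 + 0.04q.
New quantity: 187.9 − 0.07q = 84.6 + 0.04q → q' = 939.0909.
Overproduction Δq = 939.0909 − 580 = 359.0909; wedge = subsidy = 39.5.
Welfare loss = ½ × 359.0909 × 39.5 = 7092.05.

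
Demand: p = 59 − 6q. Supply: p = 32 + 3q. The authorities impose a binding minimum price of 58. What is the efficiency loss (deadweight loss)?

Competitive equilibrium: 59 − 6q = 32 + 3q → q* = 3, p* = 41.
At the floor p = 58, quantity demanded = (59 − 58)/6 = 0.16667.
Sellers' marginal cost at q' = 0.16667: 32 + 3·0.16667 = 32.50001.
Δq = 3 − 0.16667 = 2.83333; wedge = 58 − 32.50001 = 25.49999.
The triangle = ½ × 2.83333 × 25.49999 = 36.125.

36.125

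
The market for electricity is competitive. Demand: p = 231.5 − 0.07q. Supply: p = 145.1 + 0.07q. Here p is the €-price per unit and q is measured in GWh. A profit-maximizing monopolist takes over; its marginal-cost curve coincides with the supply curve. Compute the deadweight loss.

€2962.29

Competitive equilibrium: 231.5 − 0.07q = 145.1 + 0.07q → q* = 617.1429, p* = 188.3.
Marginal revenue: MR = 231.5 − 0.14q. Set MR = MC: 231.5 − 0.14q = 145.1 + 0.07q → q_m = 411.4286.
Price p_m = 231.5 − 0.07·411.4286 = 202.7; MC(q_m) = 145.1 + 0.07·411.4286 = 173.9.
Competitive q* = 617.1429, so Δq = 205.7143; wedge = 202.7 − 173.9 = 28.8.
DWL = ½ × 205.7143 × 28.8 = €2962.29.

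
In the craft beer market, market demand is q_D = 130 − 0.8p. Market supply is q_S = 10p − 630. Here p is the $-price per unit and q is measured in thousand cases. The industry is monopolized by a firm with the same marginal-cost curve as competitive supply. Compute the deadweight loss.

In inverse form: demand p = 162.5 − 1.25q, supply p = 63 + 0.1q.
Competitive equilibrium: 162.5 − 1.25q = 63 + 0.1q → q* = 73.7037, p* = 70.3704.
Marginal revenue: MR = 162.5 − 2.5q. Set MR = MC: 162.5 − 2.5q = 63 + 0.1q → q_m = 38.2692.
Price p_m = 162.5 − 1.25·38.2692 = 114.6635; MC(q_m) = 63 + 0.1·38.2692 = 66.8269.
Competitive q* = 73.7037, so Δq = 35.4345; wedge = 114.6635 − 66.8269 = 47.8366.
DWL = ½ × 35.4345 × 47.8366 = $847.53 thousand.

$847.53 thousand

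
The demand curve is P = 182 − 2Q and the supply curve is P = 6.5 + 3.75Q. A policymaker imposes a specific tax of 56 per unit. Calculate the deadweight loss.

272.70

Competitive equilibrium: 182 − 2Q = 6.5 + 3.75Q → Q* = 30.52174, P* = 120.95652.
With the tax, the buyer price exceeds the seller price by 56: (182 − 2Q) − (6.5 + 3.75Q) = 56 → Q' = 20.78261.
ΔQ = 30.52174 − 20.78261 = 9.73913; the wedge equals the tax, 56.
Deadweight loss = ½ × 9.73913 × 56 = 272.70.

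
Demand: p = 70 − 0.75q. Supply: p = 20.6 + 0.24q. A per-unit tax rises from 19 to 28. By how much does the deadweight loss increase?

Competitive equilibrium: 70 − 0.75q = 20.6 + 0.24q → q* = 49.899, p* = 32.5758.
For a per-unit tax t: Δq = t/0.99, so DWL = ½·t·(t/0.99) = t²/1.98.
At t = 19: DWL = 182.323. At t = 28: DWL = 395.96.
Increase = 395.96 − 182.323 = 213.64.

213.64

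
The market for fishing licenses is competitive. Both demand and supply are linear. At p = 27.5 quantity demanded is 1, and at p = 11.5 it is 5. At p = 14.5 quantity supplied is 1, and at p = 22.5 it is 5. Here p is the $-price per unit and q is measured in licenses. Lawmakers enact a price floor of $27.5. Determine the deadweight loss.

Demand slope = (11.5 − 27.5)/(5 − 1) = −4, so p = 31.5 − 4q.
Supply slope = (22.5 − 14.5)/(5 − 1) = 2, so p = 12.5 + 2q.
Competitive equilibrium: 31.5 − 4q = 12.5 + 2q → q* = 3.1667, p* = 18.8333.
At the floor p = 27.5, quantity demanded = (31.5 − 27.5)/4 = 1.
Sellers' marginal cost at q' = 1: 12.5 + 2·1 = 14.5.
Δq = 3.1667 − 1 = 2.1667; wedge = 27.5 − 14.5 = 13.
The triangle = ½ × 2.1667 × 13 = $14.08.

$14.08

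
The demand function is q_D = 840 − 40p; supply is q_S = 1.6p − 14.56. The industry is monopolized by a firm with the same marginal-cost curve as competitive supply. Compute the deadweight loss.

In inverse form: demand p = 21 − 0.025q, supply p = 9.1 + 0.625q.
Competitive equilibrium: 21 − 0.025q = 9.1 + 0.625q → q* = 18.3077, p* = 20.5423.
Marginal revenue: MR = 21 − 0.05q. Set MR = MC: 21 − 0.05q = 9.1 + 0.625q → q_m = 17.6296.
Price p_m = 21 − 0.025·17.6296 = 20.5593; MC(q_m) = 9.1 + 0.625·17.6296 = 20.1185.
Competitive q* = 18.3077, so Δq = 0.6781; wedge = 20.5593 − 20.1185 = 0.4408.
Welfare loss = ½ × 0.6781 × 0.4408 = 0.15.

0.15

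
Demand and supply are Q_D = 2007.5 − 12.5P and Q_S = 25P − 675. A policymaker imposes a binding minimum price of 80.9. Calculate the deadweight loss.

In inverse form: demand P = 160.6 − 0.08Q, supply P = 27 + 0.04Q.
Competitive equilibrium: 160.6 − 0.08Q = 27 + 0.04Q → Q* = 1113.3333, P* = 71.5333.
At the floor P = 80.9, quantity demanded = (160.6 − 80.9)/0.08 = 996.25.
Sellers' marginal cost at Q' = 996.25: 27 + 0.04·996.25 = 66.85.
ΔQ = 1113.3333 − 996.25 = 117.0833; wedge = 80.9 − 66.85 = 14.05.
The triangle = ½ × 117.0833 × 14.05 = 822.51.

822.51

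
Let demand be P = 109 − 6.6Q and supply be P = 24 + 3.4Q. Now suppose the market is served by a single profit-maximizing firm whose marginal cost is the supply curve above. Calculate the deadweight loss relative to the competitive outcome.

Competitive equilibrium: 109 − 6.6Q = 24 + 3.4Q → Q* = 8.5, P* = 52.9.
Marginal revenue: MR = 109 − 13.2Q. Set MR = MC: 109 − 13.2Q = 24 + 3.4Q → Q_m = 5.1205.
Price P_m = 109 − 6.6·5.1205 = 75.2047; MC(Q_m) = 24 + 3.4·5.1205 = 41.4097.
Competitive Q* = 8.5, so ΔQ = 3.3795; wedge = 75.2047 − 41.4097 = 33.795.
Welfare loss = ½ × 3.3795 × 33.795 = 57.11.

57.11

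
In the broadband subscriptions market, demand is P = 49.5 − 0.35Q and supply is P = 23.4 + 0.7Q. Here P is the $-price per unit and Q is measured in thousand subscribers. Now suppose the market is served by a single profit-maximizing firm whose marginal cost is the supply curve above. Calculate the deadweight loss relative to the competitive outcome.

Competitive equilibrium: 49.5 − 0.35Q = 23.4 + 0.7Q → Q* = 24.8571, P* = 40.8.
Marginal revenue: MR = 49.5 − 0.7Q. Set MR = MC: 49.5 − 0.7Q = 23.4 + 0.7Q → Q_m = 18.6429.
Price P_m = 49.5 − 0.35·18.6429 = 42.975; MC(Q_m) = 23.4 + 0.7·18.6429 = 36.45.
Competitive Q* = 24.8571, so ΔQ = 6.2142; wedge = 42.975 − 36.45 = 6.525.
DWL = ½ × 6.2142 × 6.525 = $20.27 thousand.

$20.27 thousand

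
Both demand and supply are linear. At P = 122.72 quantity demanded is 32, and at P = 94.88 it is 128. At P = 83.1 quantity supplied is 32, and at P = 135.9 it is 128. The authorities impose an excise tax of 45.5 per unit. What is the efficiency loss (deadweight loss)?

Demand slope = (94.88 − 122.72)/(128 − 32) = −0.29, so P = 132 − 0.29Q.
Supply slope = (135.9 − 83.1)/(128 − 32) = 0.55, so P = 65.5 + 0.55Q.
Competitive equilibrium: 132 − 0.29Q = 65.5 + 0.55Q → Q* = 79.1667, P* = 109.0417.
With the tax, the buyer price exceeds the seller price by 45.5: (132 − 0.29Q) − (65.5 + 0.55Q) = 45.5 → Q' = 25.
ΔQ = 79.1667 − 25 = 54.1667; the wedge equals the tax, 45.5.
The triangle = ½ × 54.1667 × 45.5 = 1232.29.

1232.29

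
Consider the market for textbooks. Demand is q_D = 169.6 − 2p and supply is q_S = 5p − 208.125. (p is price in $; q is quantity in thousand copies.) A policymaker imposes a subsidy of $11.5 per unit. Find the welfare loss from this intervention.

In inverse form: demand p = 84.8 − 0.5q, supply p = 41.625 + 0.2q.
Competitive equilibrium: 84.8 − 0.5q = 41.625 + 0.2q → q* = 61.6786, p* = 53.9607.
The subsidy lowers effective supply by 11.5: p = 30.125 + 0.2q.
New quantity: 84.8 − 0.5q = 30.125 + 0.2q → q' = 78.1071.
Overproduction Δq = 78.1071 − 61.6786 = 16.4285; wedge = subsidy = 11.5.
The triangle = ½ × 16.4285 × 11.5 = $94.46 thousand.

$94.46 thousand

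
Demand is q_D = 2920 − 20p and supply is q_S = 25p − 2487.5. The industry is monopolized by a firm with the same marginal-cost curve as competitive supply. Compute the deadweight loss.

In inverse form: demand p = 146 − 0.05q, supply p = 99.5 + 0.04q.
Competitive equilibrium: 146 − 0.05q = 99.5 + 0.04q → q* = 516.6667, p* = 120.1667.
Marginal revenue: MR = 146 − 0.1q. Set MR = MC: 146 − 0.1q = 99.5 + 0.04q → q_m = 332.1429.
Price p_m = 146 − 0.05·332.1429 = 129.3929; MC(q_m) = 99.5 + 0.04·332.1429 = 112.7857.
Competitive q* = 516.6667, so Δq = 184.5238; wedge = 129.3929 − 112.7857 = 16.6072.
Deadweight loss = ½ × 184.5238 × 16.6072 = 1532.21.

1532.21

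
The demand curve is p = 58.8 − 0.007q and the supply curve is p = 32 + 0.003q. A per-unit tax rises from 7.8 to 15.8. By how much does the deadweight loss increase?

9440

Competitive equilibrium: 58.8 − 0.007q = 32 + 0.003q → q* = 2680, p* = 40.04.
For a per-unit tax t: Δq = t/0.01, so DWL = ½·t·(t/0.01) = t²/0.02.
At t = 7.8: DWL = 3042. At t = 15.8: DWL = 12482.
Increase = 12482 − 3042 = 9440.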